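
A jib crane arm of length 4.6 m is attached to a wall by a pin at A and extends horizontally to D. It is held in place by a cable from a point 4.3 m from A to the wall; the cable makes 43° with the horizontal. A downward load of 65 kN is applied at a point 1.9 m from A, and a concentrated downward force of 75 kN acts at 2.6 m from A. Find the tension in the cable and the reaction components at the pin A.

T = 108.6 kN, A_x = 79.43 kN, A_y = 65.93 kN

ΣM about A: T·sin43°·4.3 − 65·1.9 − 75·2.6 = 0 → T = 318.5/(4.3·0.681998) = 108.607 ≈ 108.6 kN.
ΣF_x = 0: A_x − T·cos43° = 0 → A_x = 108.607 × 0.731354 = 79.43 kN.
ΣF_y = 0: A_y + T·sin43° − 65 − 75 = 0 → A_y = 140 − 108.607 × 0.681998 = 65.93 kN.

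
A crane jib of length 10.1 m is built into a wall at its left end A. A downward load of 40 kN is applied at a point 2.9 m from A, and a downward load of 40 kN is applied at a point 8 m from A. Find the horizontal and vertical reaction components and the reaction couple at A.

A_x = 0, A_y = 80.00 kN, M_A = 436.0 kN·m

ΣF_x = 0: A_x = 0.
ΣF_y = 0: A_y − 40 − 40 = 0 → A_y = 80.00 kN.
ΣM about A: M_A − 40·2.9 − 40·8 = 0 → M_A = 436.0 kN·m.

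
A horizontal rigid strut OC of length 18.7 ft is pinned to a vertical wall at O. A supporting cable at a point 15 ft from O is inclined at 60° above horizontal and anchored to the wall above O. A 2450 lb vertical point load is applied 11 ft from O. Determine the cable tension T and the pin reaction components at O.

ΣM about O: T·sin60°·15 − 2450·11 = 0 → T = 26950/(15·0.866025) = 2074.61 ≈ 2075 lb.
ΣF_x = 0: O_x − T·cos60° = 0 → O_x = 2074.61 × 0.5 = 1037 lb.
ΣF_y = 0: O_y + T·sin60° − 2450 = 0 → O_y = 2450 − 2074.61 × 0.866025 = 653.3 lb.

T = 2075 lb, O_x = 1037 lb, O_y = 653.3 lb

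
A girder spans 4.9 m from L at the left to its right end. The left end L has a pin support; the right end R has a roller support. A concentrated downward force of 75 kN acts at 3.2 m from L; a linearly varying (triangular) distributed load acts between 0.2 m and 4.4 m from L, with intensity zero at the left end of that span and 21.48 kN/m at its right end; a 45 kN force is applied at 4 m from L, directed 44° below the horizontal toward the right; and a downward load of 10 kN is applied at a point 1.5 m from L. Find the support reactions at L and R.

L_x = -32.37 kN, L_y = 56.19 kN, R_y = 105.2 kN

Resultant of the triangular load: ½ × 21.48 × 4.2 = 45.108 kN, acting at 3 m from L (one-third of the span from the peak).
Moments about L: R_y·4.9 − 75·3.2 − (½·21.48·4.2)·3 − 45·sin44°·4 − 10·1.5 = 0 → R_y = 515.363/4.9 = 105.176 ≈ 105.2 kN.
ΣF_y = 0: L_y + 105.176 − 75 − ½·21.48·4.2 − 45·sin44° − 10 = 0 → L_y = 56.19 kN.
ΣF_x = 0: L_x + 45·cos44° = 0 → L_x = -32.37 kN.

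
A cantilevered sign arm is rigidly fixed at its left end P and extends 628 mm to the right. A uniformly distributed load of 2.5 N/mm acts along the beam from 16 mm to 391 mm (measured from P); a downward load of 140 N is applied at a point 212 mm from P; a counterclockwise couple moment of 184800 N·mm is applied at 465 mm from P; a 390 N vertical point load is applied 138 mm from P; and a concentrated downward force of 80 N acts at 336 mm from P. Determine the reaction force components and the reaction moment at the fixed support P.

Resultant of the distributed load: 2.5 × 375 = 937.5 N at 203.5 mm from P.
ΣF_x = 0: P_x = 0.
ΣF_y = 0: P_y − 2.5·375 − 140 − 390 − 80 = 0 → P_y = 1548 N.
ΣM about P: M_P − (2.5·375)·203.5 − 140·212 + 184800 − 390·138 − 80·336 = 0 → M_P = 116400 N·mm.

P_x = 0, P_y = 1548 N, M_P = 116400 N·mm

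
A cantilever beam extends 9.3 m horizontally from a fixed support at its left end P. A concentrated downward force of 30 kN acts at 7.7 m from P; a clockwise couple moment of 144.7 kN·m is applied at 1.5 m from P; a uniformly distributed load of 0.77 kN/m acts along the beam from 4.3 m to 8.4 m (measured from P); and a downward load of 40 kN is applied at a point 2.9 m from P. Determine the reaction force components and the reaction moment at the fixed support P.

P_x = 0, P_y = 73.16 kN, M_P = 511.7 kN·m

Resultant of the distributed load: 0.77 × 4.1 = 3.157 kN at 6.35 m from P.
ΣF_x = 0: P_x = 0.
ΣF_y = 0: P_y − 30 − 0.77·4.1 − 40 = 0 → P_y = 73.16 kN.
ΣM about P: M_P − 30·7.7 − 144.7 − (0.77·4.1)·6.35 − 40·2.9 = 0 → M_P = 511.7 kN·m.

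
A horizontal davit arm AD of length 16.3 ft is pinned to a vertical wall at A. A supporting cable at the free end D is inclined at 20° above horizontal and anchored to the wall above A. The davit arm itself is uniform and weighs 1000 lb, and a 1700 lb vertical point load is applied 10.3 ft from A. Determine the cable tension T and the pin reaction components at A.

T = 4603 lb, A_x = 4325 lb, A_y = 1126 lb

ΣM about A: T·sin20°·16.3 − 1000·8.15 − 1700·10.3 = 0 → T = 25660/(16.3·0.34202) = 4602.75 ≈ 4603 lb.
ΣF_x = 0: A_x − T·cos20° = 0 → A_x = 4602.75 × 0.939693 = 4325 lb.
ΣF_y = 0: A_y + T·sin20° − 1000 − 1700 = 0 → A_y = 2700 − 4602.75 × 0.34202 = 1126 lb.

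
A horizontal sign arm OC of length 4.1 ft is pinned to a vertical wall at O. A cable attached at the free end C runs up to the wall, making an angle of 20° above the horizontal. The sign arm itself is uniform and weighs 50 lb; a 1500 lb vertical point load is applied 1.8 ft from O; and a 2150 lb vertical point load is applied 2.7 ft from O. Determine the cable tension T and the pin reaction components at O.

T = 6138 lb, O_x = 5768 lb, O_y = 1601 lb

ΣM about O: T·sin20°·4.1 − 50·2.05 − 1500·1.8 − 2150·2.7 = 0 → T = 8607.5/(4.1·0.34202) = 6138.21 ≈ 6138 lb.
ΣF_x = 0: O_x − T·cos20° = 0 → O_x = 6138.21 × 0.939693 = 5768 lb.
ΣF_y = 0: O_y + T·sin20° − 50 − 1500 − 2150 = 0 → O_y = 3700 − 6138.21 × 0.34202 = 1601 lb.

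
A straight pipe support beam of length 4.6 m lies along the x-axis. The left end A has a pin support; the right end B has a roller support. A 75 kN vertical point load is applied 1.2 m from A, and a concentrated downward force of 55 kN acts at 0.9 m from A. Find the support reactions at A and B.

ΣM about A: B_y·4.6 − 75·1.2 − 55·0.9 = 0 → B_y = 139.5/4.6 = 30.3261 ≈ 30.33 kN.
ΣF_y = 0: A_y + 30.3261 − 75 − 55 = 0 → A_y = 99.67 kN.
ΣF_x = 0: no horizontal applied forces, so A_x = 0.

A_x = 0, A_y = 99.67 kN, B_y = 30.33 kN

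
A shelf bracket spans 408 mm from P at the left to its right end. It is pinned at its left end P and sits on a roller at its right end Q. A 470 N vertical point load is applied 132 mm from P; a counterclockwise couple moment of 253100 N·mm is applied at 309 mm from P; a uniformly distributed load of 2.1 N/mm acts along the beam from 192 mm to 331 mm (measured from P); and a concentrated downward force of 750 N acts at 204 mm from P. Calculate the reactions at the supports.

P_x = 0, P_y = 1418 N, Q_y = 93.80 N

Resultant of the distributed load: 2.1 × 139 = 291.9 N at 261.5 mm from P.
ΣM about P: Q_y·408 − 470·132 + 253100 − (2.1·139)·261.5 − 750·204 = 0 → Q_y = 38271.85/408 = 93.8036 ≈ 93.80 N.
ΣF_y = 0: P_y + 93.8036 − 470 − 2.1·139 − 750 = 0 → P_y = 1418 N.
ΣF_x = 0: no horizontal applied forces, so P_x = 0.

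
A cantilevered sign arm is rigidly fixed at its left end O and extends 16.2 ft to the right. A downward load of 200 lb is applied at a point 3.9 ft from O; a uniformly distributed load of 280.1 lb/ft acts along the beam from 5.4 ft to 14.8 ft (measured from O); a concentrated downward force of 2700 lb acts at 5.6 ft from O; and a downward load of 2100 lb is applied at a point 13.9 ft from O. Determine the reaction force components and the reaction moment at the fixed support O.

Resultant of the distributed load: 280.1 × 9.4 = 2632.94 lb at 10.1 ft from O.
ΣF_x = 0: O_x = 0.
ΣF_y = 0: O_y − 200 − 280.1·9.4 − 2700 − 2100 = 0 → O_y = 7633 lb.
ΣM about O: M_O − 200·3.9 − (280.1·9.4)·10.1 − 2700·5.6 − 2100·13.9 = 0 → M_O = 71680 lb·ft.

O_x = 0, O_y = 7633 lb, M_O = 71680 lb·ft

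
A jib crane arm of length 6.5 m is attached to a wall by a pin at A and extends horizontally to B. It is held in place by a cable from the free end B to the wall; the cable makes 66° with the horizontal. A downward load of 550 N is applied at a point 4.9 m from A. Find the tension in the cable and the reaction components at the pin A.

ΣM about A: T·sin66°·6.5 − 550·4.9 = 0 → T = 2695/(6.5·0.913545) = 453.853 ≈ 453.9 N.
ΣF_x = 0: A_x − T·cos66° = 0 → A_x = 453.853 × 0.406737 = 184.6 N.
ΣF_y = 0: A_y + T·sin66° − 550 = 0 → A_y = 550 − 453.853 × 0.913545 = 135.4 N.

T = 453.9 N, A_x = 184.6 N, A_y = 135.4 N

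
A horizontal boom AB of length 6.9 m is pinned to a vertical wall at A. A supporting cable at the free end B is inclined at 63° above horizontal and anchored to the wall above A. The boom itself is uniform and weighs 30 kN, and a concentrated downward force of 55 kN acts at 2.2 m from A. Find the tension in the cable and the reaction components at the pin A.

T = 36.52 kN, A_x = 16.58 kN, A_y = 52.46 kN

ΣM about A: T·sin63°·6.9 − 30·3.45 − 55·2.2 = 0 → T = 224.5/(6.9·0.891007) = 36.5162 ≈ 36.52 kN.
ΣF_x = 0: A_x − T·cos63° = 0 → A_x = 36.5162 × 0.45399 = 16.58 kN.
ΣF_y = 0: A_y + T·sin63° − 30 − 55 = 0 → A_y = 85 − 36.5162 × 0.891007 = 52.46 kN.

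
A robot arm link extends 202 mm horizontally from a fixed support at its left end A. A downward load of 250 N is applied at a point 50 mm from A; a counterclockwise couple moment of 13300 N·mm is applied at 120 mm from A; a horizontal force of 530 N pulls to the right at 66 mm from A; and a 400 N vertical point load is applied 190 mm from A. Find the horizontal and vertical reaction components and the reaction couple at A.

A_x = -530.0 N, A_y = 650.0 N, M_A = 75200 N·mm

ΣF_x = 0: A_x + 530 = 0 → A_x = -530.0 N.
ΣF_y = 0: A_y − 250 − 400 = 0 → A_y = 650.0 N.
ΣM about A: M_A − 250·50 + 13300 − 400·190 = 0 → M_A = 75200 N·mm.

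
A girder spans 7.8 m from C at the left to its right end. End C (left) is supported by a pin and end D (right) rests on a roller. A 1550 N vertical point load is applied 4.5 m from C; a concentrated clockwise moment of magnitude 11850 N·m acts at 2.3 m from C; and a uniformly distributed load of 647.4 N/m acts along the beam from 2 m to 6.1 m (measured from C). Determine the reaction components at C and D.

C_x = 0, C_y = 412.7 N, D_y = 3792 N

Resultant of the distributed load: 647.4 × 4.1 = 2654.34 N at 4.05 m from C.
ΣM about C: D_y·7.8 − 1550·4.5 − 11850 − (647.4·4.1)·4.05 = 0 → D_y = 29575.077/7.8 = 3791.68 ≈ 3792 N.
ΣF_y = 0: C_y + 3791.68 − 1550 − 647.4·4.1 = 0 → C_y = 412.7 N.
ΣF_x = 0: no horizontal applied forces, so C_x = 0.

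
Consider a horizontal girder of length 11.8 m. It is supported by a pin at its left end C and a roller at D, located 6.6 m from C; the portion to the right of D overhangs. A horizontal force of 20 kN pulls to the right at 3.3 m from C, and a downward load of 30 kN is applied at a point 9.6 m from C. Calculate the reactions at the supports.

ΣM about C: D_y·6.6 − 30·9.6 = 0 → D_y = 288/6.6 = 43.6364 ≈ 43.64 kN.
ΣF_y = 0: C_y + 43.6364 − 30 = 0 → C_y = -13.64 kN.
ΣF_x = 0: C_x + 20 = 0 → C_x = -20.00 kN.

C_x = -20.00 kN, C_y = -13.64 kN, D_y = 43.64 kN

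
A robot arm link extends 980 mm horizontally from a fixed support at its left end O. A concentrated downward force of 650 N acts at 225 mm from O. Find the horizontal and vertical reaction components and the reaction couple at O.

O_x = 0, O_y = 650.0 N, M_O = 146200 N·mm

ΣF_x = 0: O_x = 0.
ΣF_y = 0: O_y − 650 = 0 → O_y = 650.0 N.
ΣM about O: M_O − 650·225 = 0 → M_O = 146200 N·mm.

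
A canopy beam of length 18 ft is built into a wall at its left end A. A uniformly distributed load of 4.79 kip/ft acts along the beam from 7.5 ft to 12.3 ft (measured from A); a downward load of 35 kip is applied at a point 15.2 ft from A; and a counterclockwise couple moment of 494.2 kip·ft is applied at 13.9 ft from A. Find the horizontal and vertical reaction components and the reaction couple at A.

Resultant of the distributed load: 4.79 × 4.8 = 22.992 kip at 9.9 ft from A.
ΣF_x = 0: A_x = 0.
ΣF_y = 0: A_y − 4.79·4.8 − 35 = 0 → A_y = 57.99 kip.
ΣM about A: M_A − (4.79·4.8)·9.9 − 35·15.2 + 494.2 = 0 → M_A = 265.4 kip·ft.

A_x = 0, A_y = 57.99 kip, M_A = 265.4 kip·ft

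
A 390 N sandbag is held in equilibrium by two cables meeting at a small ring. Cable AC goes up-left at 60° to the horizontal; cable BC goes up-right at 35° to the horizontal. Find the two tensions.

T_AC = 320.7 N, T_BC = 195.7 N

ΣF_x = 0: −T_AC·cos60° + T_BC·cos35° = 0 → T_BC = 0.610387·T_AC.
ΣF_y = 0: T_AC·sin60° + T_BC·sin35° = 390.
Substitute: T_AC·(0.866025 + 0.610387·0.573576) = 390 → T_AC = 320.69 ≈ 320.7 N.
Then T_BC = 0.610387 × 320.69 = 195.7 N.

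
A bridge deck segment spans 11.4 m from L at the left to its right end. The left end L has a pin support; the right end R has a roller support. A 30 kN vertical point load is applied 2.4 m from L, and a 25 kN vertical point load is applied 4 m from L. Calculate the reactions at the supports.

L_x = 0, L_y = 39.91 kN, R_y = 15.09 kN

Taking moments about L: R_y·11.4 − 30·2.4 − 25·4 = 0 → R_y = 172/11.4 = 15.0877 ≈ 15.09 kN.
ΣF_y = 0: L_y + 15.0877 − 30 − 25 = 0 → L_y = 39.91 kN.
ΣF_x = 0: no horizontal applied forces, so L_x = 0.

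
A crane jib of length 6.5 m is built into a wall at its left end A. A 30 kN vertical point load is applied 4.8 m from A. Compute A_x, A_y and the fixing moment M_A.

A_x = 0, A_y = 30.00 kN, M_A = 144.0 kN·m

ΣF_x = 0: A_x = 0.
ΣF_y = 0: A_y − 30 = 0 → A_y = 30.00 kN.
ΣM about A: M_A − 30·4.8 = 0 → M_A = 144.0 kN·m.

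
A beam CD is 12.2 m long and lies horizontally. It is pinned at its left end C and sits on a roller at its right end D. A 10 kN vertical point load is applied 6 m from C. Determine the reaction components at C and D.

C_x = 0, C_y = 5.082 kN, D_y = 4.918 kN

Moments about C: D_y·12.2 − 10·6 = 0 → D_y = 60/12.2 = 4.91803 ≈ 4.918 kN.
ΣF_y = 0: C_y + 4.91803 − 10 = 0 → C_y = 5.082 kN.
ΣF_x = 0: no horizontal applied forces, so C_x = 0.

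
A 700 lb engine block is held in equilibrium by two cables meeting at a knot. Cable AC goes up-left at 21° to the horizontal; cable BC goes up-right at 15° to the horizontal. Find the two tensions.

ΣF_x = 0: −T_AC·cos21° + T_BC·cos15° = 0 → T_BC = 0.966514·T_AC.
ΣF_y = 0: T_AC·sin21° + T_BC·sin15° = 700.
Substitute: T_AC·(0.358368 + 0.966514·0.258819) = 700 → T_AC = 1150.33 ≈ 1150 lb.
Then T_BC = 0.966514 × 1150.33 = 1112 lb.

T_AC = 1150 lb, T_BC = 1112 lb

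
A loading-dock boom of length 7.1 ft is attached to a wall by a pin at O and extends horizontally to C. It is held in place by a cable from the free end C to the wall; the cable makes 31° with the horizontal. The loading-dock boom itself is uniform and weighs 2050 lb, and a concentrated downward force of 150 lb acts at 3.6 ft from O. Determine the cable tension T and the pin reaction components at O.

T = 2138 lb, O_x = 1832 lb, O_y = 1099 lb

ΣM about O: T·sin31°·7.1 − 2050·3.55 − 150·3.6 = 0 → T = 7817.5/(7.1·0.515038) = 2137.82 ≈ 2138 lb.
ΣF_x = 0: O_x − T·cos31° = 0 → O_x = 2137.82 × 0.857167 = 1832 lb.
ΣF_y = 0: O_y + T·sin31° − 2050 − 150 = 0 → O_y = 2200 − 2137.82 × 0.515038 = 1099 lb.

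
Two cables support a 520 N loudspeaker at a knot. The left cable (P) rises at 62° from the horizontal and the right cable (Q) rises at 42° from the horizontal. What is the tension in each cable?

ΣF_x = 0: −T_P·cos62° + T_Q·cos42° = 0 → T_Q = 0.631736·T_P.
ΣF_y = 0: T_P·sin62° + T_Q·sin42° = 520.
Substitute: T_P·(0.882948 + 0.631736·0.669131) = 520 → T_P = 398.265 ≈ 398.3 N.
Then T_Q = 0.631736 × 398.265 = 251.6 N.

T_P = 398.3 N, T_Q = 251.6 N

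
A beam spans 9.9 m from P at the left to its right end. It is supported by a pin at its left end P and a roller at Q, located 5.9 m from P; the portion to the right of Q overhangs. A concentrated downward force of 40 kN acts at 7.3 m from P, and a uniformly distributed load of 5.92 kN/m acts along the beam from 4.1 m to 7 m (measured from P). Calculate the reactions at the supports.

P_x = 0, P_y = -8.473 kN, Q_y = 65.64 kN

Resultant of the distributed load: 5.92 × 2.9 = 17.168 kN at 5.55 m from P.
Taking moments about P: Q_y·5.9 − 40·7.3 − (5.92·2.9)·5.55 = 0 → Q_y = 387.2824/5.9 = 65.6411 ≈ 65.64 kN.
ΣF_y = 0: P_y + 65.6411 − 40 − 5.92·2.9 = 0 → P_y = -8.473 kN.
ΣF_x = 0: no horizontal applied forces, so P_x = 0.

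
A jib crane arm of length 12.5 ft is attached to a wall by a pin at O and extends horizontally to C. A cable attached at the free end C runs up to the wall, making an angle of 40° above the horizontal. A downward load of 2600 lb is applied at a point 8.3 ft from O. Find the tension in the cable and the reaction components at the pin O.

ΣM about O: T·sin40°·12.5 − 2600·8.3 = 0 → T = 21580/(12.5·0.642788) = 2685.8 ≈ 2686 lb.
ΣF_x = 0: O_x − T·cos40° = 0 → O_x = 2685.8 × 0.766044 = 2057 lb.
ΣF_y = 0: O_y + T·sin40° − 2600 = 0 → O_y = 2600 − 2685.8 × 0.642788 = 873.6 lb.

T = 2686 lb, O_x = 2057 lb, O_y = 873.6 lb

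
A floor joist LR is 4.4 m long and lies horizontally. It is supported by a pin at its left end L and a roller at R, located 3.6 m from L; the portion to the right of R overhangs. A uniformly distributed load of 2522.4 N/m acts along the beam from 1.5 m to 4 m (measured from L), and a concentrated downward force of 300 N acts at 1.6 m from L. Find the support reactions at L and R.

L_x = 0, L_y = 1656 N, R_y = 4950 N

Resultant of the distributed load: 2522.4 × 2.5 = 6306 N at 2.75 m from L.
Taking moments about L: R_y·3.6 − (2522.4·2.5)·2.75 − 300·1.6 = 0 → R_y = 17821.5/3.6 = 4950.42 ≈ 4950 N.
ΣF_y = 0: L_y + 4950.42 − 2522.4·2.5 − 300 = 0 → L_y = 1656 N.
ΣF_x = 0: no horizontal applied forces, so L_x = 0.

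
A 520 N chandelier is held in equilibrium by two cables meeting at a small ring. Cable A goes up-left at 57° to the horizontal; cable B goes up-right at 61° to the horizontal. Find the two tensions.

T_A = 285.5 N, T_B = 320.8 N

ΣF_x = 0: −T_A·cos57° + T_B·cos61° = 0 → T_B = 1.12341·T_A.
ΣF_y = 0: T_A·sin57° + T_B·sin61° = 520.
Substitute: T_A·(0.838671 + 1.12341·0.87462) = 520 → T_A = 285.522 ≈ 285.5 N.
Then T_B = 1.12341 × 285.522 = 320.8 N.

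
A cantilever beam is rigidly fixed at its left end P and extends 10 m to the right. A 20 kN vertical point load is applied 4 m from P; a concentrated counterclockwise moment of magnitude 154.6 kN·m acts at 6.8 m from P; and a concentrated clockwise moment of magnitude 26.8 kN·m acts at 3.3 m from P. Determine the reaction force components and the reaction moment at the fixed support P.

ΣF_x = 0: P_x = 0.
ΣF_y = 0: P_y − 20 = 0 → P_y = 20.00 kN.
ΣM about P: M_P − 20·4 + 154.6 − 26.8 = 0 → M_P = -47.80 kN·m.

P_x = 0, P_y = 20.00 kN, M_P = -47.80 kN·m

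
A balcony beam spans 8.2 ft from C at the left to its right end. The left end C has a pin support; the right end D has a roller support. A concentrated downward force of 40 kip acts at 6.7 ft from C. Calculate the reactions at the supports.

C_x = 0, C_y = 7.317 kip, D_y = 32.68 kip

ΣM about C: D_y·8.2 − 40·6.7 = 0 → D_y = 268/8.2 = 32.6829 ≈ 32.68 kip.
ΣF_y = 0: C_y + 32.6829 − 40 = 0 → C_y = 7.317 kip.
ΣF_x = 0: no horizontal applied forces, so C_x = 0.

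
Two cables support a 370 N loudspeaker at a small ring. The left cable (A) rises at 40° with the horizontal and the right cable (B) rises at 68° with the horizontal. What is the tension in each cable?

ΣF_x = 0: −T_A·cos40° + T_B·cos68° = 0 → T_B = 2.04493·T_A.
ΣF_y = 0: T_A·sin40° + T_B·sin68° = 370.
Substitute: T_A·(0.642788 + 2.04493·0.927184) = 370 → T_A = 145.737 ≈ 145.7 N.
Then T_B = 2.04493 × 145.737 = 298.0 N.

T_A = 145.7 N, T_B = 298.0 N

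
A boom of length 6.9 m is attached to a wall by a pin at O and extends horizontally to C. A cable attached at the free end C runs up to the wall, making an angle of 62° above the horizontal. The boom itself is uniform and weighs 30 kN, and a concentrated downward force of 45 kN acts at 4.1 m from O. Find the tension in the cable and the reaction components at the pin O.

ΣM about O: T·sin62°·6.9 − 30·3.45 − 45·4.1 = 0 → T = 288/(6.9·0.882948) = 47.2725 ≈ 47.27 kN.
ΣF_x = 0: O_x − T·cos62° = 0 → O_x = 47.2725 × 0.469472 = 22.19 kN.
ΣF_y = 0: O_y + T·sin62° − 30 − 45 = 0 → O_y = 75 − 47.2725 × 0.882948 = 33.26 kN.

T = 47.27 kN, O_x = 22.19 kN, O_y = 33.26 kN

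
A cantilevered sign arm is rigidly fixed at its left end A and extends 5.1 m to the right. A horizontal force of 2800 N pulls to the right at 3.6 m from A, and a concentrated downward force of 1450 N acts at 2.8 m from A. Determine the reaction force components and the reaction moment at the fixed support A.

ΣF_x = 0: A_x + 2800 = 0 → A_x = -2800 N.
ΣF_y = 0: A_y − 1450 = 0 → A_y = 1450 N.
ΣM about A: M_A − 1450·2.8 = 0 → M_A = 4060 N·m.

A_x = -2800 N, A_y = 1450 N, M_A = 4060 N·m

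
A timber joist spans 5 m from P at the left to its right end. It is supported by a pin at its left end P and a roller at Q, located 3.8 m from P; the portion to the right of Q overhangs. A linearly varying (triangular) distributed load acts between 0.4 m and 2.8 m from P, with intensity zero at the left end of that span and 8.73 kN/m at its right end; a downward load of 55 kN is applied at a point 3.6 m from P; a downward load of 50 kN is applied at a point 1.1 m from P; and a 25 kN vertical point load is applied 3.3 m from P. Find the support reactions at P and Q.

Resultant of the triangular load: ½ × 8.73 × 2.4 = 10.476 kN, acting at 2 m from P (one-third of the span from the peak).
ΣM about P: Q_y·3.8 − (½·8.73·2.4)·2 − 55·3.6 − 50·1.1 − 25·3.3 = 0 → Q_y = 356.452/3.8 = 93.8032 ≈ 93.80 kN.
ΣF_y = 0: P_y + 93.8032 − ½·8.73·2.4 − 55 − 50 − 25 = 0 → P_y = 46.67 kN.
ΣF_x = 0: no horizontal applied forces, so P_x = 0.

P_x = 0, P_y = 46.67 kN, Q_y = 93.80 kN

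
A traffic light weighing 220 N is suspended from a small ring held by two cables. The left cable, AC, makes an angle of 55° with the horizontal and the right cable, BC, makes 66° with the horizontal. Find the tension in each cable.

T_AC = 104.4 N, T_BC = 147.2 N

ΣF_x = 0: −T_AC·cos55° + T_BC·cos66° = 0 → T_BC = 1.41019·T_AC.
ΣF_y = 0: T_AC·sin55° + T_BC·sin66° = 220.
Substitute: T_AC·(0.819152 + 1.41019·0.913545) = 220 → T_AC = 104.393 ≈ 104.4 N.
Then T_BC = 1.41019 × 104.393 = 147.2 N.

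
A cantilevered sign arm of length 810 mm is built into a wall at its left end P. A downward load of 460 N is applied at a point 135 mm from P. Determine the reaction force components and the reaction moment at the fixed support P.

P_x = 0, P_y = 460.0 N, M_P = 62100 N·mm

ΣF_x = 0: P_x = 0.
ΣF_y = 0: P_y − 460 = 0 → P_y = 460.0 N.
ΣM about P: M_P − 460·135 = 0 → M_P = 62100 N·mm.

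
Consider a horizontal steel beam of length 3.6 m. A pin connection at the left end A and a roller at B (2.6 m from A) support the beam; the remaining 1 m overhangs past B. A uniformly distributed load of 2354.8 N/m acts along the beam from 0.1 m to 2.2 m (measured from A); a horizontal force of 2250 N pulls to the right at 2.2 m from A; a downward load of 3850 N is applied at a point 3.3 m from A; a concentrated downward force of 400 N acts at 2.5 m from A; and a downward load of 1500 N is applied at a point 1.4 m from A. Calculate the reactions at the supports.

A_x = -2250 N, A_y = 2429 N, B_y = 8266 N

Resultant of the distributed load: 2354.8 × 2.1 = 4945.08 N at 1.15 m from A.
Taking moments about A: B_y·2.6 − (2354.8·2.1)·1.15 − 3850·3.3 − 400·2.5 − 1500·1.4 = 0 → B_y = 21491.842/2.6 = 8266.09 ≈ 8266 N.
ΣF_y = 0: A_y + 8266.09 − 2354.8·2.1 − 3850 − 400 − 1500 = 0 → A_y = 2429 N.
ΣF_x = 0: A_x + 2250 = 0 → A_x = -2250 N.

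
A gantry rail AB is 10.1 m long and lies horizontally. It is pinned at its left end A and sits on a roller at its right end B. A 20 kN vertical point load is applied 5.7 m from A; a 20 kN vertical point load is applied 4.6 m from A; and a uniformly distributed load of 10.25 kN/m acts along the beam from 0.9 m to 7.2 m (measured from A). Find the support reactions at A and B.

Resultant of the distributed load: 10.25 × 6.3 = 64.575 kN at 4.05 m from A.
ΣM about A: B_y·10.1 − 20·5.7 − 20·4.6 − (10.25·6.3)·4.05 = 0 → B_y = 467.52875/10.1 = 46.29 kN.
ΣF_y = 0: A_y + 46.29 − 20 − 20 − 10.25·6.3 = 0 → A_y = 58.29 kN.
ΣF_x = 0: no horizontal applied forces, so A_x = 0.

A_x = 0, A_y = 58.29 kN, B_y = 46.29 kN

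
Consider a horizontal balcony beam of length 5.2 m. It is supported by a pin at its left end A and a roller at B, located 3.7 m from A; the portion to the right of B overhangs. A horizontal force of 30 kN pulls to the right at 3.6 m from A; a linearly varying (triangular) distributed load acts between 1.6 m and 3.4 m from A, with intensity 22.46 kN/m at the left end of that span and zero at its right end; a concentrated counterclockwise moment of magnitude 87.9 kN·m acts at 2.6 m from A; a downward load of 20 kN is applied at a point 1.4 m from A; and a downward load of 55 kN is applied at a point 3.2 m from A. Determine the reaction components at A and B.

Resultant of the triangular load: ½ × 22.46 × 1.8 = 20.214 kN, acting at 2.2 m from A (one-third of the span from the peak).
Moments about A: B_y·3.7 − (½·22.46·1.8)·2.2 + 87.9 − 20·1.4 − 55·3.2 = 0 → B_y = 160.5708/3.7 = 43.3975 ≈ 43.40 kN.
ΣF_y = 0: A_y + 43.3975 − ½·22.46·1.8 − 20 − 55 = 0 → A_y = 51.82 kN.
ΣF_x = 0: A_x + 30 = 0 → A_x = -30.00 kN.

A_x = -30.00 kN, A_y = 51.82 kN, B_y = 43.40 kN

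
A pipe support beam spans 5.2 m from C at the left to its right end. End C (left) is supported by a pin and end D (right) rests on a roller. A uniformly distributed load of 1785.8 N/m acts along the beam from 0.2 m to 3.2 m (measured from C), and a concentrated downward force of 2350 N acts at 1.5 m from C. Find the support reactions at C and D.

C_x = 0, C_y = 5278 N, D_y = 2429 N

Resultant of the distributed load: 1785.8 × 3 = 5357.4 N at 1.7 m from C.
Moments about C: D_y·5.2 − (1785.8·3)·1.7 − 2350·1.5 = 0 → D_y = 12632.58/5.2 = 2429.34 ≈ 2429 N.
ΣF_y = 0: C_y + 2429.34 − 1785.8·3 − 2350 = 0 → C_y = 5278 N.
ΣF_x = 0: no horizontal applied forces, so C_x = 0.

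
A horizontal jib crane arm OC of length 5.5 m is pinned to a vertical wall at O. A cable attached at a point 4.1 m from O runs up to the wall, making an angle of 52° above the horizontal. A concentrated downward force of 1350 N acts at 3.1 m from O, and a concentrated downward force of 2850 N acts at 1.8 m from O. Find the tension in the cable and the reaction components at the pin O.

T = 2883 N, O_x = 1775 N, O_y = 1928 N

ΣM about O: T·sin52°·4.1 − 1350·3.1 − 2850·1.8 = 0 → T = 9315/(4.1·0.788011) = 2883.15 ≈ 2883 N.
ΣF_x = 0: O_x − T·cos52° = 0 → O_x = 2883.15 × 0.615661 = 1775 N.
ΣF_y = 0: O_y + T·sin52° − 1350 − 2850 = 0 → O_y = 4200 − 2883.15 × 0.788011 = 1928 N.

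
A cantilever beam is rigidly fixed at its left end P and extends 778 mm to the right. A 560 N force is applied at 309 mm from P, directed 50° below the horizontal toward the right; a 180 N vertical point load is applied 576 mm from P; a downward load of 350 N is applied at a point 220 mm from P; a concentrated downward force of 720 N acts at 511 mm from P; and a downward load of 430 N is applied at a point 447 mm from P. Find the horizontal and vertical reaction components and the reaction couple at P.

P_x = -360.0 N, P_y = 2109 N, M_P = 873400 N·mm

ΣF_x = 0: P_x + 560·cos50° = 0 → P_x = -360.0 N.
ΣF_y = 0: P_y − 560·sin50° − 180 − 350 − 720 − 430 = 0 → P_y = 2109 N.
ΣM about P: M_P − 560·sin50°·309 − 180·576 − 350·220 − 720·511 − 430·447 = 0 → M_P = 873400 N·mm.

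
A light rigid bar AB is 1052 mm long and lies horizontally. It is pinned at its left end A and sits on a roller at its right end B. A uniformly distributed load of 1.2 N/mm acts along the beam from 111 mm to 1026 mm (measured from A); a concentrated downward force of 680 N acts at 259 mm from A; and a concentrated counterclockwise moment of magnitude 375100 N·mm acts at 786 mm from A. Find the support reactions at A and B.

Resultant of the distributed load: 1.2 × 915 = 1098 N at 568.5 mm from A.
Moments about A: B_y·1052 − (1.2·915)·568.5 − 680·259 + 375100 = 0 → B_y = 425233/1052 = 404.214 ≈ 404.2 N.
ΣF_y = 0: A_y + 404.214 − 1.2·915 − 680 = 0 → A_y = 1374 N.
ΣF_x = 0: no horizontal applied forces, so A_x = 0.

A_x = 0, A_y = 1374 N, B_y = 404.2 N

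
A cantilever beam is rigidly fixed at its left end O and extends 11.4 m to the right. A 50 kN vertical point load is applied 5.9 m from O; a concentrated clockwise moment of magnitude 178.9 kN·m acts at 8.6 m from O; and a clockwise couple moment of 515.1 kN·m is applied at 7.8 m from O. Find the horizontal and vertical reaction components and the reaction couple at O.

O_x = 0, O_y = 50.00 kN, M_O = 989.0 kN·m

ΣF_x = 0: O_x = 0.
ΣF_y = 0: O_y − 50 = 0 → O_y = 50.00 kN.
ΣM about O: M_O − 50·5.9 − 178.9 − 515.1 = 0 → M_O = 989.0 kN·m.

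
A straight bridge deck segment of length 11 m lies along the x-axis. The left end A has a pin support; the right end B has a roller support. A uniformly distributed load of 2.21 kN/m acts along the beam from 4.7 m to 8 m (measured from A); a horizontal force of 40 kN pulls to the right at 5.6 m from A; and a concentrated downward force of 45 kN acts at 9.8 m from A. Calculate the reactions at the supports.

A_x = -40.00 kN, A_y = 7.992 kN, B_y = 44.30 kN

Resultant of the distributed load: 2.21 × 3.3 = 7.293 kN at 6.35 m from A.
ΣM about A: B_y·11 − (2.21·3.3)·6.35 − 45·9.8 = 0 → B_y = 487.31055/11 = 44.301 ≈ 44.30 kN.
ΣF_y = 0: A_y + 44.301 − 2.21·3.3 − 45 = 0 → A_y = 7.992 kN.
ΣF_x = 0: A_x + 40 = 0 → A_x = -40.00 kN.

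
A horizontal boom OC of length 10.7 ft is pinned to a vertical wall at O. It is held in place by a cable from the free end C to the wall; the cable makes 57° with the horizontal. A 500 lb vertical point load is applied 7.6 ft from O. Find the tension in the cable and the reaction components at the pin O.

ΣM about O: T·sin57°·10.7 − 500·7.6 = 0 → T = 3800/(10.7·0.838671) = 423.456 ≈ 423.5 lb.
ΣF_x = 0: O_x − T·cos57° = 0 → O_x = 423.456 × 0.544639 = 230.6 lb.
ΣF_y = 0: O_y + T·sin57° − 500 = 0 → O_y = 500 − 423.456 × 0.838671 = 144.9 lb.

T = 423.5 lb, O_x = 230.6 lb, O_y = 144.9 lb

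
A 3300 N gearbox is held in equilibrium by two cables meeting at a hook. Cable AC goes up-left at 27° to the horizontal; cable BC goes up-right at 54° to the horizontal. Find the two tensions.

ΣF_x = 0: −T_AC·cos27° + T_BC·cos54° = 0 → T_BC = 1.51587·T_AC.
ΣF_y = 0: T_AC·sin27° + T_BC·sin54° = 3300.
Substitute: T_AC·(0.45399 + 1.51587·0.809017) = 3300 → T_AC = 1963.87 ≈ 1964 N.
Then T_BC = 1.51587 × 1963.87 = 2977 N.

T_AC = 1964 N, T_BC = 2977 N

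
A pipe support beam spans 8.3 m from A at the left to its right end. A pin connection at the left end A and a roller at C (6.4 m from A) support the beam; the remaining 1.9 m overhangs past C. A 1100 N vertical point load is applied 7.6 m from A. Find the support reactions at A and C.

A_x = 0, A_y = -206.2 N, C_y = 1306 N

Taking moments about A: C_y·6.4 − 1100·7.6 = 0 → C_y = 8360/6.4 = 1306.25 ≈ 1306 N.
ΣF_y = 0: A_y + 1306.25 − 1100 = 0 → A_y = -206.2 N.
ΣF_x = 0: no horizontal applied forces, so A_x = 0.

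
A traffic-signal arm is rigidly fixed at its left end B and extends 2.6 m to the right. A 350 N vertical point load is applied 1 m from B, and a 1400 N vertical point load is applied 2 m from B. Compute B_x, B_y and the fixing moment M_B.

ΣF_x = 0: B_x = 0.
ΣF_y = 0: B_y − 350 − 1400 = 0 → B_y = 1750 N.
ΣM about B: M_B − 350·1 − 1400·2 = 0 → M_B = 3150 N·m.

B_x = 0, B_y = 1750 N, M_B = 3150 N·m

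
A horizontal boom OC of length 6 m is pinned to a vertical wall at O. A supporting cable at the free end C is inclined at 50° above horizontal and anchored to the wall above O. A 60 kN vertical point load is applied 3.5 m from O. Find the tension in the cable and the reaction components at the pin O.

ΣM about O: T·sin50°·6 − 60·3.5 = 0 → T = 210/(6·0.766044) = 45.6893 ≈ 45.69 kN.
ΣF_x = 0: O_x − T·cos50° = 0 → O_x = 45.6893 × 0.642788 = 29.37 kN.
ΣF_y = 0: O_y + T·sin50° − 60 = 0 → O_y = 60 − 45.6893 × 0.766044 = 25.00 kN.

T = 45.69 kN, O_x = 29.37 kN, O_y = 25.00 kN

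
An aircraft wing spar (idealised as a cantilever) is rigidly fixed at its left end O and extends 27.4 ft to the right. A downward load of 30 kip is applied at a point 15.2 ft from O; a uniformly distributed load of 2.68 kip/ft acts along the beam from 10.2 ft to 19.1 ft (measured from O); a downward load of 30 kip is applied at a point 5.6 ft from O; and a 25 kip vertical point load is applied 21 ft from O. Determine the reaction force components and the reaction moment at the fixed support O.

O_x = 0, O_y = 108.9 kip, M_O = 1498 kip·ft

Resultant of the distributed load: 2.68 × 8.9 = 23.852 kip at 14.65 ft from O.
ΣF_x = 0: O_x = 0.
ΣF_y = 0: O_y − 30 − 2.68·8.9 − 30 − 25 = 0 → O_y = 108.9 kip.
ΣM about O: M_O − 30·15.2 − (2.68·8.9)·14.65 − 30·5.6 − 25·21 = 0 → M_O = 1498 kip·ft.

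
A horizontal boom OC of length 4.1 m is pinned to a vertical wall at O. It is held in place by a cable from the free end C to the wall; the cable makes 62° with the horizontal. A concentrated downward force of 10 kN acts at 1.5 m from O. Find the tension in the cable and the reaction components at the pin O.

ΣM about O: T·sin62°·4.1 − 10·1.5 = 0 → T = 15/(4.1·0.882948) = 4.14355 ≈ 4.144 kN.
ΣF_x = 0: O_x − T·cos62° = 0 → O_x = 4.14355 × 0.469472 = 1.945 kN.
ΣF_y = 0: O_y + T·sin62° − 10 = 0 → O_y = 10 − 4.14355 × 0.882948 = 6.341 kN.

T = 4.144 kN, O_x = 1.945 kN, O_y = 6.341 kN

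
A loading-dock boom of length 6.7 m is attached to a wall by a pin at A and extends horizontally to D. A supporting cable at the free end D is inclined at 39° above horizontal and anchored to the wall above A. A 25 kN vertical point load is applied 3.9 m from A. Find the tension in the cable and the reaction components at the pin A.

T = 23.12 kN, A_x = 17.97 kN, A_y = 10.45 kN

ΣM about A: T·sin39°·6.7 − 25·3.9 = 0 → T = 97.5/(6.7·0.62932) = 23.1238 ≈ 23.12 kN.
ΣF_x = 0: A_x − T·cos39° = 0 → A_x = 23.1238 × 0.777146 = 17.97 kN.
ΣF_y = 0: A_y + T·sin39° − 25 = 0 → A_y = 25 − 23.1238 × 0.62932 = 10.45 kN.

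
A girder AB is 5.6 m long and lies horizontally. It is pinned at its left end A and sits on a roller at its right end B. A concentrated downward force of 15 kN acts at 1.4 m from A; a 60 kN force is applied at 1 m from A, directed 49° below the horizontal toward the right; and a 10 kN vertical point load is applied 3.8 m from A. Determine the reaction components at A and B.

A_x = -39.36 kN, A_y = 51.66 kN, B_y = 18.62 kN

Taking moments about A: B_y·5.6 − 15·1.4 − 60·sin49°·1 − 10·3.8 = 0 → B_y = 104.283/5.6 = 18.622 ≈ 18.62 kN.
ΣF_y = 0: A_y + 18.622 − 15 − 60·sin49° − 10 = 0 → A_y = 51.66 kN.
ΣF_x = 0: A_x + 60·cos49° = 0 → A_x = -39.36 kN.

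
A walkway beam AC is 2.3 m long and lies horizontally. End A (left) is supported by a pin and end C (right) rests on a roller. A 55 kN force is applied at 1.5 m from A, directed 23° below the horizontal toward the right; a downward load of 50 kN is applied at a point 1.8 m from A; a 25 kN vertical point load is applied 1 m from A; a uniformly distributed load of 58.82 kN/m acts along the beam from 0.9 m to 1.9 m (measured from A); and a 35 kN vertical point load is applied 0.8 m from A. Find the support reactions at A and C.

A_x = -50.63 kN, A_y = 78.32 kN, C_y = 112.0 kN

Resultant of the distributed load: 58.82 × 1 = 58.82 kN at 1.4 m from A.
Taking moments about A: C_y·2.3 − 55·sin23°·1.5 − 50·1.8 − 25·1 − (58.82·1)·1.4 − 35·0.8 = 0 → C_y = 257.583/2.3 = 111.993 ≈ 112.0 kN.
ΣF_y = 0: A_y + 111.993 − 55·sin23° − 50 − 25 − 58.82·1 − 35 = 0 → A_y = 78.32 kN.
ΣF_x = 0: A_x + 55·cos23° = 0 → A_x = -50.63 kN.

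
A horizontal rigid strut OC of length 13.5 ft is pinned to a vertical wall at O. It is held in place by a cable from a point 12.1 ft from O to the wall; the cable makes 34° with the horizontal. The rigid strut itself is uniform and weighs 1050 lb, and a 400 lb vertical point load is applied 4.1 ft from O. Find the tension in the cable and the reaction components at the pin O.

T = 1290 lb, O_x = 1069 lb, O_y = 728.7 lb

ΣM about O: T·sin34°·12.1 − 1050·6.75 − 400·4.1 = 0 → T = 8727.5/(12.1·0.559193) = 1289.86 ≈ 1290 lb.
ΣF_x = 0: O_x − T·cos34° = 0 → O_x = 1289.86 × 0.829038 = 1069 lb.
ΣF_y = 0: O_y + T·sin34° − 1050 − 400 = 0 → O_y = 1450 − 1289.86 × 0.559193 = 728.7 lb.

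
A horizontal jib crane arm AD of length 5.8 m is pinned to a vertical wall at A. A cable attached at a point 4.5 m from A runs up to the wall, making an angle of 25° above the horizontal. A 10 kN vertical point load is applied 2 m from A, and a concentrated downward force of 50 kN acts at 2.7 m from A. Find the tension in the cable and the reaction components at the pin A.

ΣM about A: T·sin25°·4.5 − 10·2 − 50·2.7 = 0 → T = 155/(4.5·0.422618) = 81.5025 ≈ 81.50 kN.
ΣF_x = 0: A_x − T·cos25° = 0 → A_x = 81.5025 × 0.906308 = 73.87 kN.
ΣF_y = 0: A_y + T·sin25° − 10 − 50 = 0 → A_y = 60 − 81.5025 × 0.422618 = 25.56 kN.

T = 81.50 kN, A_x = 73.87 kN, A_y = 25.56 kN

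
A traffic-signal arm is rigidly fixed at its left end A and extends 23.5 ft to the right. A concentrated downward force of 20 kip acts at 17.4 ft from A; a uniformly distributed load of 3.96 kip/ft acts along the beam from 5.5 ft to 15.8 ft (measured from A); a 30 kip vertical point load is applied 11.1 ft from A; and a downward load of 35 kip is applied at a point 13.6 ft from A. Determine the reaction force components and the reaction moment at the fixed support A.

Resultant of the distributed load: 3.96 × 10.3 = 40.788 kip at 10.65 ft from A.
ΣF_x = 0: A_x = 0.
ΣF_y = 0: A_y − 20 − 3.96·10.3 − 30 − 35 = 0 → A_y = 125.8 kip.
ΣM about A: M_A − 20·17.4 − (3.96·10.3)·10.65 − 30·11.1 − 35·13.6 = 0 → M_A = 1591 kip·ft.

A_x = 0, A_y = 125.8 kip, M_A = 1591 kip·ft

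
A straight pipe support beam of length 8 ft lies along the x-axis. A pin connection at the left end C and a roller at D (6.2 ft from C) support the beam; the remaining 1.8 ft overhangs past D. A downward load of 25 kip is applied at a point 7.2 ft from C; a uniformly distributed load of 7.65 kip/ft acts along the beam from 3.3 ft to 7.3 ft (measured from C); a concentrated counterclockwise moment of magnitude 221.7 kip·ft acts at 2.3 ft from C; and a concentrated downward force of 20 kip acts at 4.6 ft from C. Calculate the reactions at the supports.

Resultant of the distributed load: 7.65 × 4 = 30.6 kip at 5.3 ft from C.
Taking moments about C: D_y·6.2 − 25·7.2 − (7.65·4)·5.3 + 221.7 − 20·4.6 = 0 → D_y = 212.48/6.2 = 34.271 ≈ 34.27 kip.
ΣF_y = 0: C_y + 34.271 − 25 − 7.65·4 − 20 = 0 → C_y = 41.33 kip.
ΣF_x = 0: no horizontal applied forces, so C_x = 0.

C_x = 0, C_y = 41.33 kip, D_y = 34.27 kip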